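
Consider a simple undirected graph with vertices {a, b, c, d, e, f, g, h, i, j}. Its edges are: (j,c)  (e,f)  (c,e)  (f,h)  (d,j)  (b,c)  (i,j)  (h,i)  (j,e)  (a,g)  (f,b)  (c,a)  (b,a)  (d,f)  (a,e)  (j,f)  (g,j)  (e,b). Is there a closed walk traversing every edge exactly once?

No

Degrees: a:4, b:4, c:4, d:2, e:5, f:5, g:2, h:2, i:2, j:6
e, f have odd degree; an Eulerian circuit needs every degree to be even, so none exists.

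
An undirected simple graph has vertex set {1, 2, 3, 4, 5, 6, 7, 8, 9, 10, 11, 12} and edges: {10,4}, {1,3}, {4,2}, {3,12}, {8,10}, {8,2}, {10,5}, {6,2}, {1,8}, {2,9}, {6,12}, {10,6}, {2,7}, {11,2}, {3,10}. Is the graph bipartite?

Partition the vertices as {3, 4, 5, 6, 7, 8, 9, 11} vs {1, 2, 10, 12}. Each listed edge has one endpoint in each part, so the graph is bipartite.

Yes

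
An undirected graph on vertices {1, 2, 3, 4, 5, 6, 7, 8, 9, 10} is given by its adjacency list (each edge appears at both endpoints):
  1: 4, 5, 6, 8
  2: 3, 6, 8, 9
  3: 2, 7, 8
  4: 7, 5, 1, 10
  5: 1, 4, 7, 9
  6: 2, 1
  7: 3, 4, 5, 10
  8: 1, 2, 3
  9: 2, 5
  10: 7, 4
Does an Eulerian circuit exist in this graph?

No

Degrees: 1:4, 2:4, 3:3, 4:4, 5:4, 6:2, 7:4, 8:3, 9:2, 10:2
3, 8 have odd degree; an Eulerian circuit needs every degree to be even, so none exists.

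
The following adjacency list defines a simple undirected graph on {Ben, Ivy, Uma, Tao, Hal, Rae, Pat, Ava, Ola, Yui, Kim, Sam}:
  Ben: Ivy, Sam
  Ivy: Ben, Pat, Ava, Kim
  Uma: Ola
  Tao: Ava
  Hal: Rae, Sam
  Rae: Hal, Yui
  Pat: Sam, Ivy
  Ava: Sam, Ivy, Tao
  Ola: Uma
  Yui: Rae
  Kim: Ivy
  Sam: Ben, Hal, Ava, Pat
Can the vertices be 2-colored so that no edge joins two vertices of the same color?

Yes

Partition the vertices as {Ivy, Tao, Rae, Ola, Sam} vs {Ben, Uma, Hal, Pat, Ava, Yui, Kim}. Each listed edge has one endpoint in each part, so the graph is bipartite.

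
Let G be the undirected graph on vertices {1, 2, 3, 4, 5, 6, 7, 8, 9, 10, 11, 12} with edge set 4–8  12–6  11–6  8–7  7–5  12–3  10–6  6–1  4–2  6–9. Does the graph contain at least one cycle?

|V| = 12, |E| = 10, number of components = 2.
Since 10 = 12 - 2, the graph is a forest and contains no cycle.

No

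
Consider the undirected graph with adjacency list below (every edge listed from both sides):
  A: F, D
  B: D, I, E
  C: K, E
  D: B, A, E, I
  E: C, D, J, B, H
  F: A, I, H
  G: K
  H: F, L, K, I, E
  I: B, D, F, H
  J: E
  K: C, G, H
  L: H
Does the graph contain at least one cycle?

Yes

|V| = 12, |E| = 17, number of components = 1.
Since 17 > 12 - 1, a cycle must exist; for instance E-H-K-C-E.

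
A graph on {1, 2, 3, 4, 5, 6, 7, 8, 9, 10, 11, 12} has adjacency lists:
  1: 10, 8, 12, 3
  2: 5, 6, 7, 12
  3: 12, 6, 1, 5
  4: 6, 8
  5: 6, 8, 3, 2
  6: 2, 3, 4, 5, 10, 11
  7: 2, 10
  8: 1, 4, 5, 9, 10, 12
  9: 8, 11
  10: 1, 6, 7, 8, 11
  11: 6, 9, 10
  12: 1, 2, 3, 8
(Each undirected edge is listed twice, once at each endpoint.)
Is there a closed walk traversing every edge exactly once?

No

Degrees: 1:4, 2:4, 3:4, 4:2, 5:4, 6:6, 7:2, 8:6, 9:2, 10:5, 11:3, 12:4
Vertices with odd degree: 10, 11. An Eulerian circuit requires all degrees even.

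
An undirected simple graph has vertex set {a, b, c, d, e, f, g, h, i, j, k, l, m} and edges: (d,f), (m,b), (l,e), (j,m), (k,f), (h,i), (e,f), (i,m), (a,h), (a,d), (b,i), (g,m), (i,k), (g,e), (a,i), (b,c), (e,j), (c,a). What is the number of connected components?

1

Component: {a, b, c, d, e, f, g, h, i, j, k, l, m}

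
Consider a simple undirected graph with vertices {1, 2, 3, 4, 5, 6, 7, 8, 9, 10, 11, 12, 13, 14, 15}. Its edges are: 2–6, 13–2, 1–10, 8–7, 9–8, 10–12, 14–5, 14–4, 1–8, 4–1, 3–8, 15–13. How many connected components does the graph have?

3

Component: {11}
Component: {2, 6, 13, 15}
Component: {1, 3, 4, 5, 7, 8, 9, 10, 12, 14}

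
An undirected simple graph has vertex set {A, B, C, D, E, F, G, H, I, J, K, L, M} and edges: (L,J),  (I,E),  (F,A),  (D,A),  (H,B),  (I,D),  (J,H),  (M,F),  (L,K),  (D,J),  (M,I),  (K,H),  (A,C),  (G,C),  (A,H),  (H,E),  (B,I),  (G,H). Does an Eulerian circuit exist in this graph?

Degrees: A:4, B:2, C:2, D:3, E:2, F:2, G:2, H:6, I:4, J:3, K:2, L:2, M:2
D, J have odd degree; an Eulerian circuit needs every degree to be even, so none exists.

No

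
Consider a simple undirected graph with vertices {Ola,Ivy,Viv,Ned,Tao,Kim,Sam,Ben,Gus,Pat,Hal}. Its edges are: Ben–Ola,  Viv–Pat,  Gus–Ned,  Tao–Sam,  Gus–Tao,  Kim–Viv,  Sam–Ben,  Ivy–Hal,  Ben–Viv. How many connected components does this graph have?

Component: {Ivy, Hal}
Component: {Ola, Viv, Ned, Tao, Kim, Sam, Ben, Gus, Pat}

2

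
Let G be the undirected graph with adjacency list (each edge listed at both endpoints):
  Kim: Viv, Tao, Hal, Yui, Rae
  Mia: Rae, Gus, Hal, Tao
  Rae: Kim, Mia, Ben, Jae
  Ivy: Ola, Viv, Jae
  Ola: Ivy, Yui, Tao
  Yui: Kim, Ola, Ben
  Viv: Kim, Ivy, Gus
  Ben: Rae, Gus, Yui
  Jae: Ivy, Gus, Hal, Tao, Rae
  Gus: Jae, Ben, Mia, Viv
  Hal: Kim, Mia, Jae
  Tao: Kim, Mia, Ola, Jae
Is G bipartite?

No

Kim-Viv-Gus-Ben-Yui-Kim is an odd cycle (length 5), and a bipartite graph can contain only even cycles.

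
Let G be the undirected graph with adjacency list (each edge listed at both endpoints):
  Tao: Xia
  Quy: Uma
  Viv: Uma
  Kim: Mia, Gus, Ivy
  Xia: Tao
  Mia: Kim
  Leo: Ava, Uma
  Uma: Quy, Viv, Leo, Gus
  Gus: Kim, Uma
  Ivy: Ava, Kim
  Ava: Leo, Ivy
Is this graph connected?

Component: {Tao, Xia}
Component: {Quy, Viv, Kim, Mia, Leo, Uma, Gus, Ivy, Ava}
No edge joins these 2 groups, so the graph is disconnected.

No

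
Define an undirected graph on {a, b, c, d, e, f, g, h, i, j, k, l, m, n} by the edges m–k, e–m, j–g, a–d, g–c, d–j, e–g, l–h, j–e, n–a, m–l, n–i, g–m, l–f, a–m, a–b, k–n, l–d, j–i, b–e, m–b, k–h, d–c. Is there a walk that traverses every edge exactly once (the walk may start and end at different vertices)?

No

Degrees: a:4, b:3, c:2, d:4, e:4, f:1, g:4, h:2, i:2, j:4, k:3, l:4, m:6, n:3
Odd-degree vertices: b, f, k, n (4 total).
With 4 odd-degree vertices (more than two), no single trail can use every edge.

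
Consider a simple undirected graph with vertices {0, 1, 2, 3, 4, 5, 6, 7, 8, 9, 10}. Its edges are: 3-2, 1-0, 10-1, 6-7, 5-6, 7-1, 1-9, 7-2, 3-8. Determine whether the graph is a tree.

|V| = 11, |E| = 9.
It splits into 2 components, so it cannot be a tree.

No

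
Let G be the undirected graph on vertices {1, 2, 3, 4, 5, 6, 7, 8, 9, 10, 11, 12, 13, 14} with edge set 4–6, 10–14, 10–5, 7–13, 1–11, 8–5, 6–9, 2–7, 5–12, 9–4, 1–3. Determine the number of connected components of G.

4

Component: {1, 3, 11}
Component: {2, 7, 13}
Component: {4, 6, 9}
Component: {5, 8, 10, 12, 14}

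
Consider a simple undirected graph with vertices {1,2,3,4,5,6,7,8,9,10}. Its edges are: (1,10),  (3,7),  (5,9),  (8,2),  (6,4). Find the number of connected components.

Component: {1, 10}
Component: {2, 8}
Component: {3, 7}
Component: {4, 6}
Component: {5, 9}

5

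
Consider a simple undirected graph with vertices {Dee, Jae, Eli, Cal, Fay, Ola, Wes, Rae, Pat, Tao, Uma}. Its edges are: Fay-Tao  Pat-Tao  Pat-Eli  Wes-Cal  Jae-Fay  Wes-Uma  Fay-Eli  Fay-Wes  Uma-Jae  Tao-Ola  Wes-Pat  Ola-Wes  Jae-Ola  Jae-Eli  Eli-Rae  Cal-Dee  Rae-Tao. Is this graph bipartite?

The cycle Fay-Eli-Jae-Fay has length 3, which is odd, so the graph is not bipartite.

No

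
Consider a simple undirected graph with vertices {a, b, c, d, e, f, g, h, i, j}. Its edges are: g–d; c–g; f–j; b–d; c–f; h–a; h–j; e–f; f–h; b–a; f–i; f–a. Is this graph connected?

Yes

Starting from a and exploring outward reaches every vertex (a, h, f, b, j, c, e, i, d, g); the graph is connected.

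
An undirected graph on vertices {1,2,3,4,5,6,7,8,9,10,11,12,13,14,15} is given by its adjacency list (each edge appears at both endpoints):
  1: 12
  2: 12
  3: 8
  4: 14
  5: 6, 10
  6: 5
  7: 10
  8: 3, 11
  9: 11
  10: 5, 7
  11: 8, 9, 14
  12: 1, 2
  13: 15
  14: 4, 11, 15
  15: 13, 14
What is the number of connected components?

3

Component: {1, 2, 12}
Component: {5, 6, 7, 10}
Component: {3, 4, 8, 9, 11, 13, 14, 15}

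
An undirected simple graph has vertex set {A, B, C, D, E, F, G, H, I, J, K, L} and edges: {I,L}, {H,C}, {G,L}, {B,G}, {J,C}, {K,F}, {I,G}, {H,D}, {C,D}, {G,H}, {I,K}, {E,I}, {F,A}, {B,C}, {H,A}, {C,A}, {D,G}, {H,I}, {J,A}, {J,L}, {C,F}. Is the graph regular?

No

Degrees: A:4, B:2, C:6, D:3, E:1, F:3, G:5, H:5, I:5, J:3, K:2, L:3
Vertex E has degree 1 while C has degree 6, so the graph is not regular.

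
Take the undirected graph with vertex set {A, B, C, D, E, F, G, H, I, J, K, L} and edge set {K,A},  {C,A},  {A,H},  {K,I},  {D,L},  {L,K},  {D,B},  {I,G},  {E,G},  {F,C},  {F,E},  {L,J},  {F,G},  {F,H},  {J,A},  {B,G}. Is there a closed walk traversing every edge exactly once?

No

Degrees: A:4, B:2, C:2, D:2, E:2, F:4, G:4, H:2, I:2, J:2, K:3, L:3
K, L have odd degree; an Eulerian circuit needs every degree to be even, so none exists.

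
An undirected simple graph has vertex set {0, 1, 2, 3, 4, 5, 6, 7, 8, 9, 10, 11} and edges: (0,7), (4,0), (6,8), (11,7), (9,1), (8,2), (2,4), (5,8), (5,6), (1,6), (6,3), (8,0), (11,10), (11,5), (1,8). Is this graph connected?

Yes

Starting from 0 and exploring outward reaches every vertex (0, 8, 4, 7, 5, 1, 6, 2, 11, 9, 3, 10); the graph is connected.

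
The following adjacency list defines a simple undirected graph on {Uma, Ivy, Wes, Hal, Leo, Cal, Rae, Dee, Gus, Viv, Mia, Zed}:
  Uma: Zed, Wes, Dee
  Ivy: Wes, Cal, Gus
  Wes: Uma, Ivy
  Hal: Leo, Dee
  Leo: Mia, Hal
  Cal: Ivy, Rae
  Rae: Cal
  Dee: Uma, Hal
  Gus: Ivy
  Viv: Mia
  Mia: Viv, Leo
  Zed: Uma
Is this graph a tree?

|V| = 12, |E| = 11.
It is connected with exactly 11 edges, hence acyclic — it is a tree.

Yes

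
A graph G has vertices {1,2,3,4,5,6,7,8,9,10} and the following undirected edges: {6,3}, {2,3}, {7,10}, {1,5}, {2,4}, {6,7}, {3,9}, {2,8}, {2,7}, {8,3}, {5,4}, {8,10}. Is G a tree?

No

|V| = 10, |E| = 12.
A tree on 10 vertices has exactly 9 edges; this graph has 12, so it contains a cycle and is not a tree.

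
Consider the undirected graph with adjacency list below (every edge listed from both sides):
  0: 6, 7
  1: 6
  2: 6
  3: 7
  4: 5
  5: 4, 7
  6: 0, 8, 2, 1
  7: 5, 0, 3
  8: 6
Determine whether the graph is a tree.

|V| = 9, |E| = 8.
It is connected with exactly 8 edges, hence acyclic — it is a tree.

Yes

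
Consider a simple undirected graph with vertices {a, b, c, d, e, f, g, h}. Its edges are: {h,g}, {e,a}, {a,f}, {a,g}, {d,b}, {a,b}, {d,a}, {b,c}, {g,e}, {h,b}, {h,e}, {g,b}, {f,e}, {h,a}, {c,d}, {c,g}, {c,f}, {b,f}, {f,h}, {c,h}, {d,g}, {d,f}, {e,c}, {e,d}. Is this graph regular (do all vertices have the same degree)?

Yes

Degrees: a:6, b:6, c:6, d:6, e:6, f:6, g:6, h:6
All degrees equal 6; the graph is regular.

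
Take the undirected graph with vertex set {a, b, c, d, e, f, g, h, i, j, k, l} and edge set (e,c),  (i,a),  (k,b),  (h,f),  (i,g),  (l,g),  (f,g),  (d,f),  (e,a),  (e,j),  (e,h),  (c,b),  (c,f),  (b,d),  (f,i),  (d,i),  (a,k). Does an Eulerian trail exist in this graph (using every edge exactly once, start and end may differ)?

Degrees: a:3, b:3, c:3, d:3, e:4, f:5, g:3, h:2, i:4, j:1, k:2, l:1
Odd-degree vertices: a, b, c, d, f, g, j, l (8 total).
An Eulerian trail requires 0 or 2 odd-degree vertices; here there are 8.

No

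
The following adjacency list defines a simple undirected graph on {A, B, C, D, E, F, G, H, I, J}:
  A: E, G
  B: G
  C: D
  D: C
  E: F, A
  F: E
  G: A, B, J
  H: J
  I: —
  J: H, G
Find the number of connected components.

3

Component: {I}
Component: {C, D}
Component: {A, B, E, F, G, H, J}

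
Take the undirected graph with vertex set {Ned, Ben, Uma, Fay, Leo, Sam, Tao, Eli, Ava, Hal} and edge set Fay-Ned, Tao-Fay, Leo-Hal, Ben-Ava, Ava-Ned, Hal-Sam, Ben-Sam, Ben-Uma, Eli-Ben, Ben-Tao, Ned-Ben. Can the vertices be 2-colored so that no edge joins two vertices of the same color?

No

The cycle Ned-Ava-Ben-Ned has length 3, which is odd, so the graph is not bipartite.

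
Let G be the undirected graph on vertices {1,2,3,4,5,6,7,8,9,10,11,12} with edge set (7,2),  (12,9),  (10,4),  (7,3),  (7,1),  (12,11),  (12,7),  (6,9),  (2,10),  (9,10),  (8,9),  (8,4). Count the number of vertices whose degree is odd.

6

Degrees: 1:1, 2:2, 3:1, 4:2, 5:0, 6:1, 7:4, 8:2, 9:4, 10:3, 11:1, 12:3
Odd-degree vertices: 1, 3, 6, 10, 11, 12.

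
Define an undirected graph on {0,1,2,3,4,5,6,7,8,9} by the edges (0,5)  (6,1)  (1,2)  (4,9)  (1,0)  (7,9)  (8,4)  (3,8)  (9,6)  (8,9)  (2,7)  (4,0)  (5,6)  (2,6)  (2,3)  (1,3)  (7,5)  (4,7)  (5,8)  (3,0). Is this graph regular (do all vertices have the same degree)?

Degrees: 0:4, 1:4, 2:4, 3:4, 4:4, 5:4, 6:4, 7:4, 8:4, 9:4
All degrees equal 4; the graph is regular.

Yes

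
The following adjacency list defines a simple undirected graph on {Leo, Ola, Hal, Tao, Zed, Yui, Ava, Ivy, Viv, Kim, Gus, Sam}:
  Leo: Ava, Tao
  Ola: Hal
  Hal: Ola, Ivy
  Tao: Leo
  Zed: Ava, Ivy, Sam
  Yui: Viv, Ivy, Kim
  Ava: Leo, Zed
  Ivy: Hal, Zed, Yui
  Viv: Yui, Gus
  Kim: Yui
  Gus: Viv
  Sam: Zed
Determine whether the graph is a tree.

Yes

The graph has 12 vertices and 11 edges.
Connected and |E| = |V| - 1, which characterizes a tree.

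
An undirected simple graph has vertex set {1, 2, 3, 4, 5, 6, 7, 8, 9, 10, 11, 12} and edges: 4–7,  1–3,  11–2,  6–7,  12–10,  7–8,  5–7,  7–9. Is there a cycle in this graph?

The graph has 12 vertices, 8 edges, and 4 connected components.
A forest on 12 vertices with 4 components has exactly 8 edges, which matches — so no cycle.

No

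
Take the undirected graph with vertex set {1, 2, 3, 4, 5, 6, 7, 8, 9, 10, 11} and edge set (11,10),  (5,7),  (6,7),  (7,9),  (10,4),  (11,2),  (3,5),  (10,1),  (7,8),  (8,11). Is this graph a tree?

The graph has 11 vertices and 10 edges.
It is connected with exactly 10 edges, hence acyclic — it is a tree.

Yes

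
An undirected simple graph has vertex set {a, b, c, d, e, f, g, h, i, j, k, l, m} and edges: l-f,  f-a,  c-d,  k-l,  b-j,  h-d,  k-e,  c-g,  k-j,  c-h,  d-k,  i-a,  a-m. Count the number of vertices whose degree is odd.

Degrees: a:3, b:1, c:3, d:3, e:1, f:2, g:1, h:2, i:1, j:2, k:4, l:2, m:1
Odd-degree vertices: a, b, c, d, e, g, i, m.

8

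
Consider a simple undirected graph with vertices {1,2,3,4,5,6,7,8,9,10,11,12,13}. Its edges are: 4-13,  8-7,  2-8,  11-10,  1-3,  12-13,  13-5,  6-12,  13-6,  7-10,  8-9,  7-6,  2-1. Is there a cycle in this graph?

Yes

The graph has 13 vertices, 13 edges, and 1 connected component.
Since 13 > 13 - 1, a cycle must exist; for instance 6-13-12-6.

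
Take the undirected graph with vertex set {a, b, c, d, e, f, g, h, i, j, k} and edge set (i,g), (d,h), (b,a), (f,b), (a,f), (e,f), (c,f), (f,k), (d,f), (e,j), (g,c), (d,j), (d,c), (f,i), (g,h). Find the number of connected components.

1

Component: {a, b, c, d, e, f, g, h, i, j, k}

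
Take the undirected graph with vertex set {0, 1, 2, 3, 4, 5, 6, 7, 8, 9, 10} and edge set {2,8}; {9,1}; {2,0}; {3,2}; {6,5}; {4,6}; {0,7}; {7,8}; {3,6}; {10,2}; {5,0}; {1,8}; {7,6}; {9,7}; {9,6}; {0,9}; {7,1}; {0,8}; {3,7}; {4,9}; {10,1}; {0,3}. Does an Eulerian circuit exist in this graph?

No

Degrees: 0:6, 1:4, 2:4, 3:4, 4:2, 5:2, 6:5, 7:6, 8:4, 9:5, 10:2
6, 9 have odd degree; an Eulerian circuit needs every degree to be even, so none exists.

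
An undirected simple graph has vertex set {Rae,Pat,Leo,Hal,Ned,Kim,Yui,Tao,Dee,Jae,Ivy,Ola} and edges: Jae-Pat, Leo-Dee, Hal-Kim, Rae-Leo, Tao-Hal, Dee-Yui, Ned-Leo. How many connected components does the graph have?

Component: {Ivy}
Component: {Ola}
Component: {Pat, Jae}
Component: {Hal, Kim, Tao}
Component: {Rae, Leo, Ned, Yui, Dee}

5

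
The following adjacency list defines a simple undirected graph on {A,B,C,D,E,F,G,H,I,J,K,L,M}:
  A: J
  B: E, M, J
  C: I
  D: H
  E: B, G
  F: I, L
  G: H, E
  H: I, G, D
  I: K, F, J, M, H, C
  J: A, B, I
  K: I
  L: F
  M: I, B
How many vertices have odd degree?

8

Degrees: A:1, B:3, C:1, D:1, E:2, F:2, G:2, H:3, I:6, J:3, K:1, L:1, M:2
Odd-degree vertices: A, B, C, D, H, J, K, L.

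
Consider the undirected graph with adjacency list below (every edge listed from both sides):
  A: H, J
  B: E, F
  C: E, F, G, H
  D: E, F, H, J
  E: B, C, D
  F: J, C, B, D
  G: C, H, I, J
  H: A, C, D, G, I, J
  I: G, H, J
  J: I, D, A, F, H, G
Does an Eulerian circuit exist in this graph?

Degrees: A:2, B:2, C:4, D:4, E:3, F:4, G:4, H:6, I:3, J:6
E, I have odd degree; an Eulerian circuit needs every degree to be even, so none exists.

No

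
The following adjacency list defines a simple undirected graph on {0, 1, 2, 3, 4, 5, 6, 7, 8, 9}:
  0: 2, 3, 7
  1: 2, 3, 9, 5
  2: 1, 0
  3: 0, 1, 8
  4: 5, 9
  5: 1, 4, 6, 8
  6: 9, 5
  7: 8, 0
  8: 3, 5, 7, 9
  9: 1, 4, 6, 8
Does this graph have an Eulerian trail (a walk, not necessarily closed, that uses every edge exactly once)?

Degrees: 0:3, 1:4, 2:2, 3:3, 4:2, 5:4, 6:2, 7:2, 8:4, 9:4
Odd-degree vertices: 0, 3 (2 total).
With 2 odd-degree vertices and all edges in one connected piece, an Eulerian trail exists (from 0 to 3).

Yes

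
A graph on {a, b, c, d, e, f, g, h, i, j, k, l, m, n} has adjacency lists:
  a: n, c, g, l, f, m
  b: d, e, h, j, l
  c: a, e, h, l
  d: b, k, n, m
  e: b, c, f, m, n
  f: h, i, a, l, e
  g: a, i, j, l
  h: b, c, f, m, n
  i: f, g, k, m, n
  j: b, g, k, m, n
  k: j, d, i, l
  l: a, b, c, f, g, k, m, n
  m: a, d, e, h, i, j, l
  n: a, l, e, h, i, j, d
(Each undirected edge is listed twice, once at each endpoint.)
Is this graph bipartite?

No

The cycle l-a-n-l has length 3, which is odd, so the graph is not bipartite.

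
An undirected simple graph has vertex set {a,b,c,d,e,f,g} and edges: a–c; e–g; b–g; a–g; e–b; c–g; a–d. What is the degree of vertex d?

1

Neighbors of d: a.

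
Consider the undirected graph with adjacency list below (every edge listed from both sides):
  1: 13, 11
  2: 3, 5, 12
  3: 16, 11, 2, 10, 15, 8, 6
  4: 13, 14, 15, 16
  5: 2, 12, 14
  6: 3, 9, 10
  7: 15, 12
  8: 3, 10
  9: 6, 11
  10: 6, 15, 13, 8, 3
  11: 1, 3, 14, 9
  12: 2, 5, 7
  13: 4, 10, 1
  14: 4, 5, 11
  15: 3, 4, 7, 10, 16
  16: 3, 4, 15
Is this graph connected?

Yes

A breadth-first search from 1 visits 1, 13, 11, 10, 4, 3, 9, 14, 8, 6, 15, 16, 2, 5, 7, 12 — all 16 vertices — so the graph is connected.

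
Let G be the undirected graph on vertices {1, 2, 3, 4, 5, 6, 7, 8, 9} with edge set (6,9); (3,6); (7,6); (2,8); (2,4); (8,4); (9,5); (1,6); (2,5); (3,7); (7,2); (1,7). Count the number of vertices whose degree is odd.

Degrees: 1:2, 2:4, 3:2, 4:2, 5:2, 6:4, 7:4, 8:2, 9:2
Odd-degree vertices: none.

0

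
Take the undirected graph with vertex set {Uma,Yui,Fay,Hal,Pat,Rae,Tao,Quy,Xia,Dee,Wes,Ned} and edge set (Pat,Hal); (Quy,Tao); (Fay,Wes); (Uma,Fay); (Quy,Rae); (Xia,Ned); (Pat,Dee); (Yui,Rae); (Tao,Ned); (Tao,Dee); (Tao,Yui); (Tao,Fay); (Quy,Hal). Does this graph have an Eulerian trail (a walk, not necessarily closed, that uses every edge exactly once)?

No

Degrees: Uma:1, Yui:2, Fay:3, Hal:2, Pat:2, Rae:2, Tao:5, Quy:3, Xia:1, Dee:2, Wes:1, Ned:2
Odd-degree vertices: Uma, Fay, Tao, Quy, Xia, Wes (6 total).
An Eulerian trail requires 0 or 2 odd-degree vertices; here there are 6.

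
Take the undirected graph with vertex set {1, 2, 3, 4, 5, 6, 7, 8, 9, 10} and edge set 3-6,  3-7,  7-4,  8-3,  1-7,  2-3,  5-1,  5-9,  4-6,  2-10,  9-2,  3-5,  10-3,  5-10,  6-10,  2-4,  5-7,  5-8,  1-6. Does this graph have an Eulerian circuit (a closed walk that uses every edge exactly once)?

Degrees: 1:3, 2:4, 3:6, 4:3, 5:6, 6:4, 7:4, 8:2, 9:2, 10:4
Vertices with odd degree: 1, 4. An Eulerian circuit requires all degrees even.

No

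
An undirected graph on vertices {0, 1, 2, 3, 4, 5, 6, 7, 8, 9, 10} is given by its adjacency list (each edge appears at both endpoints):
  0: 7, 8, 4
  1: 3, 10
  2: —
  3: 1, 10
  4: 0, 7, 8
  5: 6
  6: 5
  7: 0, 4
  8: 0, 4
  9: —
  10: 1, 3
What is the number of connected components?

Component: {2}
Component: {9}
Component: {5, 6}
Component: {1, 3, 10}
Component: {0, 4, 7, 8}

5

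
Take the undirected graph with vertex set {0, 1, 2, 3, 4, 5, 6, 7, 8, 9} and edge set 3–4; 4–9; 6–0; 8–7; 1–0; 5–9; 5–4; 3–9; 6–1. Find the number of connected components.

4

Component: {2}
Component: {7, 8}
Component: {0, 1, 6}
Component: {3, 4, 5, 9}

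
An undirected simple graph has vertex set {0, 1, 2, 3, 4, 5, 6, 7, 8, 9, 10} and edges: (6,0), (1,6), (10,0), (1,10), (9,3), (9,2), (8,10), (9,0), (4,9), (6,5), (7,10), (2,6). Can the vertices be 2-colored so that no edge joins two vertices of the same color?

Color {6, 9, 10} black and {0, 1, 2, 3, 4, 5, 7, 8} white. No edge joins two same-colored vertices, so the graph is bipartite.

Yes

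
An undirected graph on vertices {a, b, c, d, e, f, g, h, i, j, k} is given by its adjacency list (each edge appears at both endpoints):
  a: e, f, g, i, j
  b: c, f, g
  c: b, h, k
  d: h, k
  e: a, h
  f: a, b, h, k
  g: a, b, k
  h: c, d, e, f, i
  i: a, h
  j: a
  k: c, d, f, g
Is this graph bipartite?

Partition the vertices as {c, d, e, f, g, i, j} vs {a, b, h, k}. Each listed edge has one endpoint in each part, so the graph is bipartite.

Yes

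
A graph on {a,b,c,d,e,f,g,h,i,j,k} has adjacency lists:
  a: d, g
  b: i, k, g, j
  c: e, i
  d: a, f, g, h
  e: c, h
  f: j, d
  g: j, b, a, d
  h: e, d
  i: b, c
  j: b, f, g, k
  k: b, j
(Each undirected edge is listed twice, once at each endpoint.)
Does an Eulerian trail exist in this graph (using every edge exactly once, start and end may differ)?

Yes

Degrees: a:2, b:4, c:2, d:4, e:2, f:2, g:4, h:2, i:2, j:4, k:2
Odd-degree vertices: none (0 total).
With 0 odd-degree vertices and all edges in one connected piece, an Eulerian trail exists.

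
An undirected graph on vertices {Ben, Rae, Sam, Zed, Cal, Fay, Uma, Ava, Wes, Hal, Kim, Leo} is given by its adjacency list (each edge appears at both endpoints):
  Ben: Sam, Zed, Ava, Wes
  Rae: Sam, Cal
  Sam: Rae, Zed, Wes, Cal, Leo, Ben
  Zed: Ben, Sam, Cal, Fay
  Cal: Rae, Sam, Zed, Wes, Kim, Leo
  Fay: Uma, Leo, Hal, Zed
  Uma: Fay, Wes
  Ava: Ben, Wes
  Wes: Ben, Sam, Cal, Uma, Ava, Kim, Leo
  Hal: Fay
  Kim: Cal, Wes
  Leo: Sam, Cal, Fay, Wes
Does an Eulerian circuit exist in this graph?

No

Degrees: Ben:4, Rae:2, Sam:6, Zed:4, Cal:6, Fay:4, Uma:2, Ava:2, Wes:7, Hal:1, Kim:2, Leo:4
Vertices with odd degree: Wes, Hal. An Eulerian circuit requires all degrees even.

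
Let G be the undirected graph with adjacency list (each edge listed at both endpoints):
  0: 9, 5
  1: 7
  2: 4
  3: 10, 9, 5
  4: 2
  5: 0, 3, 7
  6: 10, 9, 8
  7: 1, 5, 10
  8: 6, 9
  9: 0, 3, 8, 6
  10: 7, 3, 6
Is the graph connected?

No

Component: {2, 4}
Component: {0, 1, 3, 5, 6, 7, 8, 9, 10}
There are 2 separate components, so the graph is not connected.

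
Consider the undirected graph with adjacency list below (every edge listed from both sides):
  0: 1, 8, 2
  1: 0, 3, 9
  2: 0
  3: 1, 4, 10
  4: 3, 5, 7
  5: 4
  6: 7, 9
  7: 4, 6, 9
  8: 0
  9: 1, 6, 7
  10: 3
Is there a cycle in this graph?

The graph has 11 vertices, 12 edges, and 1 connected component.
One cycle is 1-9-6-7-4-3-1.

Yes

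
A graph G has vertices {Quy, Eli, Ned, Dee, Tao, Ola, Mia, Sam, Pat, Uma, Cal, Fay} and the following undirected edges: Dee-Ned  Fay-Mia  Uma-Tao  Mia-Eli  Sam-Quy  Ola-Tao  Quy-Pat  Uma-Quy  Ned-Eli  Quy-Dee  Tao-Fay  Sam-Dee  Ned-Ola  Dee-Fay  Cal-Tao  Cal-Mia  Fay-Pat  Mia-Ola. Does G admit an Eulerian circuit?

Degrees: Quy:4, Eli:2, Ned:3, Dee:4, Tao:4, Ola:3, Mia:4, Sam:2, Pat:2, Uma:2, Cal:2, Fay:4
Ned, Ola have odd degree; an Eulerian circuit needs every degree to be even, so none exists.

No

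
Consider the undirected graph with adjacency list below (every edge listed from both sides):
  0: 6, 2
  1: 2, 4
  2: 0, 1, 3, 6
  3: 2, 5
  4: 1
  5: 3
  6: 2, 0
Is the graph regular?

No

Degrees: 0:2, 1:2, 2:4, 3:2, 4:1, 5:1, 6:2
Vertex 4 has degree 1 while 2 has degree 4, so the graph is not regular.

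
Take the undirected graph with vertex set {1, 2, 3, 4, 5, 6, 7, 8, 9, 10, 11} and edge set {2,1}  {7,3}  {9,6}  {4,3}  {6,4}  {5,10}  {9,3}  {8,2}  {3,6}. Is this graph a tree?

|V| = 11, |E| = 9.
It is not connected, so it is not a tree.

No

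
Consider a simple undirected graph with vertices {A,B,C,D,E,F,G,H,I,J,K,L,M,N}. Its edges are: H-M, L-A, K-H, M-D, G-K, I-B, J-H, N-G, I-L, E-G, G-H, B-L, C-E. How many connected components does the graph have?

3

Component: {F}
Component: {A, B, I, L}
Component: {C, D, E, G, H, J, K, M, N}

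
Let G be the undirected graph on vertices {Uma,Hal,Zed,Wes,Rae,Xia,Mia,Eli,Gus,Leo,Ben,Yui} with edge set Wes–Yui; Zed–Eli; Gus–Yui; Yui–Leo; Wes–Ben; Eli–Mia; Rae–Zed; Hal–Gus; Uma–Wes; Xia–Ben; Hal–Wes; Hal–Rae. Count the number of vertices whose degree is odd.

6

Degrees: Uma:1, Hal:3, Zed:2, Wes:4, Rae:2, Xia:1, Mia:1, Eli:2, Gus:2, Leo:1, Ben:2, Yui:3
Odd-degree vertices: Uma, Hal, Xia, Mia, Leo, Yui.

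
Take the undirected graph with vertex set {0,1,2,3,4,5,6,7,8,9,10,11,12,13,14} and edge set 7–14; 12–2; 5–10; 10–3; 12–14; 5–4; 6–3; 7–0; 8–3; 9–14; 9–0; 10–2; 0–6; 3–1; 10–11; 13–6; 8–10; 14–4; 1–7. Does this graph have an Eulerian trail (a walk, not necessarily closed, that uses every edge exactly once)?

Degrees: 0:3, 1:2, 2:2, 3:4, 4:2, 5:2, 6:3, 7:3, 8:2, 9:2, 10:5, 11:1, 12:2, 13:1, 14:4
Odd-degree vertices: 0, 6, 7, 10, 11, 13 (6 total).
An Eulerian trail requires 0 or 2 odd-degree vertices; here there are 6.

No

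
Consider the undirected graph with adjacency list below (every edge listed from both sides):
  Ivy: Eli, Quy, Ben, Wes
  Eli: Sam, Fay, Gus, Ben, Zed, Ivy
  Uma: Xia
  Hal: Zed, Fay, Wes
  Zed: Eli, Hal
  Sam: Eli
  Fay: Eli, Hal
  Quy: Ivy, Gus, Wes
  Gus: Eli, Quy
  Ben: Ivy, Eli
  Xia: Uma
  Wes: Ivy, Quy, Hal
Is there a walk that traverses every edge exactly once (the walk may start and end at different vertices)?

Degrees: Ivy:4, Eli:6, Uma:1, Hal:3, Zed:2, Sam:1, Fay:2, Quy:3, Gus:2, Ben:2, Xia:1, Wes:3
Odd-degree vertices: Uma, Hal, Sam, Quy, Xia, Wes (6 total).
With 6 odd-degree vertices (more than two), no single trail can use every edge.

No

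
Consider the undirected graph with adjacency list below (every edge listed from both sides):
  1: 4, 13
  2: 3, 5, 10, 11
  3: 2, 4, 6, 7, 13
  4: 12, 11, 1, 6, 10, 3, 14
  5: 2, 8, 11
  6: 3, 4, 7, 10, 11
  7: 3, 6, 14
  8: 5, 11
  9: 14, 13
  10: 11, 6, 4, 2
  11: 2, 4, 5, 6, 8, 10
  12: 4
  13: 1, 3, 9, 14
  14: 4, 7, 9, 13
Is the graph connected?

A breadth-first search from 1 visits 1, 13, 4, 3, 9, 14, 10, 6, 12, 11, 2, 7, 8, 5 — all 14 vertices — so the graph is connected.

Yes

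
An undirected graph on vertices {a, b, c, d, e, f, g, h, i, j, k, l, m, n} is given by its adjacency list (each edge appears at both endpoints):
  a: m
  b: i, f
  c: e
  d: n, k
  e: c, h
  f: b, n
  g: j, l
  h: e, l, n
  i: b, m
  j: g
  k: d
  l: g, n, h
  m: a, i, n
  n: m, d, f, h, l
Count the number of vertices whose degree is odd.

Degrees: a:1, b:2, c:1, d:2, e:2, f:2, g:2, h:3, i:2, j:1, k:1, l:3, m:3, n:5
Odd-degree vertices: a, c, h, j, k, l, m, n.

8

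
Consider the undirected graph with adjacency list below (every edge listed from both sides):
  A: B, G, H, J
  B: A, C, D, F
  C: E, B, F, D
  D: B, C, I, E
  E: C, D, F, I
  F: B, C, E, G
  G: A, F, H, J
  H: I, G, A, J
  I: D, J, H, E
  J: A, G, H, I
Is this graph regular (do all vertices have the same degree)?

Degrees: A:4, B:4, C:4, D:4, E:4, F:4, G:4, H:4, I:4, J:4
Every vertex has degree 4, so the graph is 4-regular.

Yes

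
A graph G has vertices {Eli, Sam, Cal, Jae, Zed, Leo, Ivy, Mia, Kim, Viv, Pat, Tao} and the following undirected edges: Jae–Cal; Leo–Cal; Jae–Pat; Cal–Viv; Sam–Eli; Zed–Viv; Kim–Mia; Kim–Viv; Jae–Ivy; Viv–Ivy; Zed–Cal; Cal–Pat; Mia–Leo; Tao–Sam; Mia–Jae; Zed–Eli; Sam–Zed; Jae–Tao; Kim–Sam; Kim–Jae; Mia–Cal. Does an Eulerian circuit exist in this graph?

Yes

Degrees: Eli:2, Sam:4, Cal:6, Jae:6, Zed:4, Leo:2, Ivy:2, Mia:4, Kim:4, Viv:4, Pat:2, Tao:2
Every vertex has even degree and the edges form a single connected piece, so an Eulerian circuit exists.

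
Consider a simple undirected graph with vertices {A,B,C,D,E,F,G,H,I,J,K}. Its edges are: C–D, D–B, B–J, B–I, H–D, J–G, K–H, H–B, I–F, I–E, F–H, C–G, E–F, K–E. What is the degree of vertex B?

4

Neighbors of B: D, H, I, J.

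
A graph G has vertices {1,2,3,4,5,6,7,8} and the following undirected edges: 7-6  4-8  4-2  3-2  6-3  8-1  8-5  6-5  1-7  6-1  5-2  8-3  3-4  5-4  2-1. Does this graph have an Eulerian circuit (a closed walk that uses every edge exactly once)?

Yes

Degrees: 1:4, 2:4, 3:4, 4:4, 5:4, 6:4, 7:2, 8:4
Every vertex has even degree and the edges form a single connected piece, so an Eulerian circuit exists.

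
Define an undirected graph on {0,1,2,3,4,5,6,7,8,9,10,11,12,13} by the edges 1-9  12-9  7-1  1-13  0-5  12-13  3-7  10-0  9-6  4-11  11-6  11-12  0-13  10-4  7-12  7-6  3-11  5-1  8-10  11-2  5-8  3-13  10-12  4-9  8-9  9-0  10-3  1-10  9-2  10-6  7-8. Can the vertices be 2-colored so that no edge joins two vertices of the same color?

Color {5, 7, 9, 10, 11, 13} black and {0, 1, 2, 3, 4, 6, 8, 12} white. No edge joins two same-colored vertices, so the graph is bipartite.

Yes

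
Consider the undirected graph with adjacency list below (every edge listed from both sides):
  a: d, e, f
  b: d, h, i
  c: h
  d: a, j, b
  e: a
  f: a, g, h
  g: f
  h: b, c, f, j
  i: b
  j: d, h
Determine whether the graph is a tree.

No

The graph has 10 vertices and 11 edges.
Connected but with 11 > 9 edges, so it has a cycle and is not a tree.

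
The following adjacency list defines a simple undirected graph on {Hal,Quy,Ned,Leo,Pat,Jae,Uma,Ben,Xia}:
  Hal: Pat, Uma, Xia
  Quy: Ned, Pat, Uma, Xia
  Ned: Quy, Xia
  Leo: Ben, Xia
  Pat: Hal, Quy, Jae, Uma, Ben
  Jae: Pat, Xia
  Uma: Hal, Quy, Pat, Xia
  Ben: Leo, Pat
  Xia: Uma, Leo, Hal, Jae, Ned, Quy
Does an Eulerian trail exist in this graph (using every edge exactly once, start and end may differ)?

Yes

Degrees: Hal:3, Quy:4, Ned:2, Leo:2, Pat:5, Jae:2, Uma:4, Ben:2, Xia:6
Odd-degree vertices: Hal, Pat (2 total).
The non-isolated vertices are connected and exactly 2 have odd degree, so an Eulerian trail exists (from Hal to Pat).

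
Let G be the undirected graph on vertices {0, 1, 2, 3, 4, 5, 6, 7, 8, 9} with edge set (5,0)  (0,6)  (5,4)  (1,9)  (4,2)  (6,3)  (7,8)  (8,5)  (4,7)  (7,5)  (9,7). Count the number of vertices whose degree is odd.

4

Degrees: 0:2, 1:1, 2:1, 3:1, 4:3, 5:4, 6:2, 7:4, 8:2, 9:2
Odd-degree vertices: 1, 2, 3, 4.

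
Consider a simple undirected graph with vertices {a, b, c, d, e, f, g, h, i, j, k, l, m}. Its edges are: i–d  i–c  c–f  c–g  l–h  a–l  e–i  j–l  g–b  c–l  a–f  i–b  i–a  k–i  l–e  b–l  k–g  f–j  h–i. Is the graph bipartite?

A valid 2-coloring puts {f, g, i, l, m} on one side and {a, b, c, d, e, h, j, k} on the other; every edge crosses between the two sides.

Yes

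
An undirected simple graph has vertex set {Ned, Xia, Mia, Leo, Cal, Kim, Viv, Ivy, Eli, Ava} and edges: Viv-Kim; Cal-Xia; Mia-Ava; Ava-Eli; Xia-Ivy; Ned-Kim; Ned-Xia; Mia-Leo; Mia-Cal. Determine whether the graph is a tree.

Yes

|V| = 10, |E| = 9.
Connected and |E| = |V| - 1, which characterizes a tree.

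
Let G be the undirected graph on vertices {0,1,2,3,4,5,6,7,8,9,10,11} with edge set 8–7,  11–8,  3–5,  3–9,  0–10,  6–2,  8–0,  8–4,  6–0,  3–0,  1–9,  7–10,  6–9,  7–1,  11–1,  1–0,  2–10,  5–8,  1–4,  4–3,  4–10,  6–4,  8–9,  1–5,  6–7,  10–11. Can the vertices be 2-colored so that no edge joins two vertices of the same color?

A valid 2-coloring puts {1, 3, 6, 8, 10} on one side and {0, 2, 4, 5, 7, 9, 11} on the other; every edge crosses between the two sides.

Yes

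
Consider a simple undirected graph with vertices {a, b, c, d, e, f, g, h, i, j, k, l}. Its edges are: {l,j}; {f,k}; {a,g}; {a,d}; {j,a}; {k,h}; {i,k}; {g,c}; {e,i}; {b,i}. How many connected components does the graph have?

Component: {a, c, d, g, j, l}
Component: {b, e, f, h, i, k}

2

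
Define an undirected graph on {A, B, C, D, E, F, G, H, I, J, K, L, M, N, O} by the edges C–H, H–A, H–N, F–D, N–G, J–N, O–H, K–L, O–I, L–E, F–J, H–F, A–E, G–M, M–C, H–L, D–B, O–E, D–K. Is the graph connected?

A breadth-first search from A visits A, H, E, L, N, O, F, C, K, J, G, I, D, M, B — all 15 vertices — so the graph is connected.

Yes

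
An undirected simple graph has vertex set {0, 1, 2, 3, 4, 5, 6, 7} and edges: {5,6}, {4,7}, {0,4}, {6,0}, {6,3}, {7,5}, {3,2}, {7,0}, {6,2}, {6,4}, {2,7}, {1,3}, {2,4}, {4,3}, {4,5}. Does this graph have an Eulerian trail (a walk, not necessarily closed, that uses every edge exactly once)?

Degrees: 0:3, 1:1, 2:4, 3:4, 4:6, 5:3, 6:5, 7:4
Odd-degree vertices: 0, 1, 5, 6 (4 total).
An Eulerian trail requires 0 or 2 odd-degree vertices; here there are 4.

No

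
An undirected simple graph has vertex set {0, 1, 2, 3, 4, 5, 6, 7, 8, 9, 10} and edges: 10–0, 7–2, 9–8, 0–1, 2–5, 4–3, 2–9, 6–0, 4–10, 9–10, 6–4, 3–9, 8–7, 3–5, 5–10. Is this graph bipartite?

Yes

Partition the vertices as {1, 2, 3, 6, 8, 10} vs {0, 4, 5, 7, 9}. Each listed edge has one endpoint in each part, so the graph is bipartite.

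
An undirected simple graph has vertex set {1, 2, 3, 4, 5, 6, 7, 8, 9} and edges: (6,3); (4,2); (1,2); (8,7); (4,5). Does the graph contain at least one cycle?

No

The graph has 9 vertices, 5 edges, and 4 connected components.
Since 5 = 9 - 4, the graph is a forest and contains no cycle.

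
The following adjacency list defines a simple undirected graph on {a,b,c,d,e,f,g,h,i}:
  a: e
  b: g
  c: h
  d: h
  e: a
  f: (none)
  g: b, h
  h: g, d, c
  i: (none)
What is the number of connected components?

4

Component: {f}
Component: {i}
Component: {a, e}
Component: {b, c, d, g, h}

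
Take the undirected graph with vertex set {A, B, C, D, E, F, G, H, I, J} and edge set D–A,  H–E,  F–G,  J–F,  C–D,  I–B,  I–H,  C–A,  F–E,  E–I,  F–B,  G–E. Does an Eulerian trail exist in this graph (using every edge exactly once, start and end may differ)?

No

Degrees: A:2, B:2, C:2, D:2, E:4, F:4, G:2, H:2, I:3, J:1
Odd-degree vertices: I, J (2 total).
The edges lie in more than one component, so no single trail can cover them all.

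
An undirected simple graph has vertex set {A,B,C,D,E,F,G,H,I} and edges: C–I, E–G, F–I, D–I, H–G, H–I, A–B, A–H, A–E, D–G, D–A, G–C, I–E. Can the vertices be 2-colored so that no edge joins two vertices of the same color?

Color {B, C, D, E, F, H} black and {A, G, I} white. No edge joins two same-colored vertices, so the graph is bipartite.

Yes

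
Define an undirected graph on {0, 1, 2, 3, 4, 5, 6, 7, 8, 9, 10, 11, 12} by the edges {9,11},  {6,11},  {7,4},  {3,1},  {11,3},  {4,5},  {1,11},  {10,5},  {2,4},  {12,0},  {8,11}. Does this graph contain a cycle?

Yes

|V| = 13, |E| = 11, number of components = 3.
One cycle is 1-11-3-1.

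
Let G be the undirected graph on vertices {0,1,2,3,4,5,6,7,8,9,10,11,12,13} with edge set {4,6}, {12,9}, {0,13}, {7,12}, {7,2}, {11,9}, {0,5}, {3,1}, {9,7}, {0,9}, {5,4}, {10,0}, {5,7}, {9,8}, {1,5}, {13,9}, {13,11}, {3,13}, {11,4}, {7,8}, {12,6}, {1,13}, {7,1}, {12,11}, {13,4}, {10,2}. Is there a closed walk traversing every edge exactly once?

Yes

Degrees: 0:4, 1:4, 2:2, 3:2, 4:4, 5:4, 6:2, 7:6, 8:2, 9:6, 10:2, 11:4, 12:4, 13:6
Every vertex has even degree and the edges form a single connected piece, so an Eulerian circuit exists.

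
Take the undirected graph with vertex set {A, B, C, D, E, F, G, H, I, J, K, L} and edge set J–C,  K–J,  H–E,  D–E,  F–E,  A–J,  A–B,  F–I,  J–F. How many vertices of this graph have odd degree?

Degrees: A:2, B:1, C:1, D:1, E:3, F:3, G:0, H:1, I:1, J:4, K:1, L:0
Odd-degree vertices: B, C, D, E, F, H, I, K.

8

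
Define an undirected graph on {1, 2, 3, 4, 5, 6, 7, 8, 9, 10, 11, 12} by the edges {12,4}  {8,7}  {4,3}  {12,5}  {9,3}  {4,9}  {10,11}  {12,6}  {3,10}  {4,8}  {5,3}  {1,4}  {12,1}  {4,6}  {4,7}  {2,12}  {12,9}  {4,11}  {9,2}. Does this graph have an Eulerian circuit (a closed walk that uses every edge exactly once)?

Degrees: 1:2, 2:2, 3:4, 4:8, 5:2, 6:2, 7:2, 8:2, 9:4, 10:2, 11:2, 12:6
All degrees are even and the non-isolated vertices are connected — an Eulerian circuit exists.

Yes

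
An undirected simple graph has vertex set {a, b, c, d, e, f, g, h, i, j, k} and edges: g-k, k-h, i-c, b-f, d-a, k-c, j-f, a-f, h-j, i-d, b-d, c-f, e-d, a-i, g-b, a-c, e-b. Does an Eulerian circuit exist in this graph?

Degrees: a:4, b:4, c:4, d:4, e:2, f:4, g:2, h:2, i:3, j:2, k:3
i, k have odd degree; an Eulerian circuit needs every degree to be even, so none exists.

No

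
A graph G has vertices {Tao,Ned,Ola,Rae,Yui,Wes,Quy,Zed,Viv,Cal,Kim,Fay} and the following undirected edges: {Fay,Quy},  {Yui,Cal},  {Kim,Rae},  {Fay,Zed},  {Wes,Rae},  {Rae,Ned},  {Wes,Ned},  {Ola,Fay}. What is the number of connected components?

5

Component: {Tao}
Component: {Viv}
Component: {Yui, Cal}
Component: {Ned, Rae, Wes, Kim}
Component: {Ola, Quy, Zed, Fay}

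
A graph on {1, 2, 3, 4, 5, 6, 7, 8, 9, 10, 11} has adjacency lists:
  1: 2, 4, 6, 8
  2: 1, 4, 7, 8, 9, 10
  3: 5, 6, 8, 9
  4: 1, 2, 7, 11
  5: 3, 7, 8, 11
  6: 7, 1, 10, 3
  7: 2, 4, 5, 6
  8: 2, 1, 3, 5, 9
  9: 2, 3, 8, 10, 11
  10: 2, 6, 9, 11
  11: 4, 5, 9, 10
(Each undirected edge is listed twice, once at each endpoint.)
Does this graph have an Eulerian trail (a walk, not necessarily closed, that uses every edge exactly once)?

Yes

Degrees: 1:4, 2:6, 3:4, 4:4, 5:4, 6:4, 7:4, 8:5, 9:5, 10:4, 11:4
Odd-degree vertices: 8, 9 (2 total).
With 2 odd-degree vertices and all edges in one connected piece, an Eulerian trail exists (from 8 to 9).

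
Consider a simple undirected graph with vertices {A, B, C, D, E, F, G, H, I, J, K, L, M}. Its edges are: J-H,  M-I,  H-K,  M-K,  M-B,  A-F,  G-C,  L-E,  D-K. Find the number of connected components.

4

Component: {A, F}
Component: {C, G}
Component: {E, L}
Component: {B, D, H, I, J, K, M}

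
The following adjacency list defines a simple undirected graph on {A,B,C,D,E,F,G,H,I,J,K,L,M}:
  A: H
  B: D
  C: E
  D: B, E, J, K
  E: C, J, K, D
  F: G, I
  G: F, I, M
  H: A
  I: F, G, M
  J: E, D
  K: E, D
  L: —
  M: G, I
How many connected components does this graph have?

4

Component: {L}
Component: {A, H}
Component: {F, G, I, M}
Component: {B, C, D, E, J, K}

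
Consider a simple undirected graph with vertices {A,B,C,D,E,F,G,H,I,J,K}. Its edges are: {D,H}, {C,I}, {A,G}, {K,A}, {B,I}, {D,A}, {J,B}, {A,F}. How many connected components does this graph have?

Component: {E}
Component: {B, C, I, J}
Component: {A, D, F, G, H, K}

3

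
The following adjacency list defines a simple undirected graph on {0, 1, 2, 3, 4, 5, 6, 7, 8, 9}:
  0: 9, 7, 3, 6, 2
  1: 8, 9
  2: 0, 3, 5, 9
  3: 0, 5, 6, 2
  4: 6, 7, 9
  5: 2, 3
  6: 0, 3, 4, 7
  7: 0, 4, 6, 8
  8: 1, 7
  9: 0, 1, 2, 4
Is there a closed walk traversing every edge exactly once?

No

Degrees: 0:5, 1:2, 2:4, 3:4, 4:3, 5:2, 6:4, 7:4, 8:2, 9:4
0, 4 have odd degree; an Eulerian circuit needs every degree to be even, so none exists.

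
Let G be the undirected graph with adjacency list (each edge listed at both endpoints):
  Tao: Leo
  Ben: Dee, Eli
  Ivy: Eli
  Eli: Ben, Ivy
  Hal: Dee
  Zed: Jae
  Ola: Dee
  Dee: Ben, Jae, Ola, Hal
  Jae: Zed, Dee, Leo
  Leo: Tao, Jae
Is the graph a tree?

Yes

|V| = 10, |E| = 9.
It is connected with exactly 9 edges, hence acyclic — it is a tree.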